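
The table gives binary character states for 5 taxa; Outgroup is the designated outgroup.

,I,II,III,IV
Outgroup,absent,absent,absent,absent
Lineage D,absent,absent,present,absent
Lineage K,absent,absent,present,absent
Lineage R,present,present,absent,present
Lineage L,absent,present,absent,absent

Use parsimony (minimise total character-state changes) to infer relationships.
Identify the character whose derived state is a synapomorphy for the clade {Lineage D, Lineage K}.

III

The outgroup has state 'absent' for every character, so 'present' is the derived state throughout.
I (derived state 'present') is unique to Lineage R (autapomorphy; uninformative for grouping).
Only Lineage L and Lineage R show the derived state 'present' for II, supporting them as a clade.
Only Lineage D and Lineage K show the derived state 'present' for III, supporting them as a clade.
IV (derived state 'present') is unique to Lineage R (autapomorphy; uninformative for grouping).
Most parsimonious ingroup topology: ((Lineage D,Lineage K),(Lineage R,Lineage L)).
The clade {Lineage D, Lineage K} is supported by III: its derived state 'present' occurs in exactly those taxa and in no other taxon (including the outgroup).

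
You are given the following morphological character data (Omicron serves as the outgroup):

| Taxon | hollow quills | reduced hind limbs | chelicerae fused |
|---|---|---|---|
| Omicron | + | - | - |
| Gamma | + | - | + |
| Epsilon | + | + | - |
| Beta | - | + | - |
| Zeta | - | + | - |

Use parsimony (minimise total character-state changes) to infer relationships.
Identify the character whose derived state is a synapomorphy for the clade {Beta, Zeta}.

Character polarity is set by the outgroup: the derived state is whichever differs from the outgroup's state, so for hollow quills the derived state is '-', and for the remaining characters it is '+'.
hollow quills: derived state '-' in Beta and Zeta only — synapomorphy for {Beta, Zeta}.
Only Beta, Epsilon, and Zeta show the derived state '+' for reduced hind limbs, supporting them as a clade.
chelicerae fused: derived state '+' in Gamma only — an autapomorphy, so it tells us nothing about relationships among taxa.
Most parsimonious ingroup topology: (Gamma,(Epsilon,(Beta,Zeta))).
The clade {Beta, Zeta} is supported by hollow quills: its derived state '-' occurs in exactly those taxa and in no other taxon (including the outgroup).

hollow quills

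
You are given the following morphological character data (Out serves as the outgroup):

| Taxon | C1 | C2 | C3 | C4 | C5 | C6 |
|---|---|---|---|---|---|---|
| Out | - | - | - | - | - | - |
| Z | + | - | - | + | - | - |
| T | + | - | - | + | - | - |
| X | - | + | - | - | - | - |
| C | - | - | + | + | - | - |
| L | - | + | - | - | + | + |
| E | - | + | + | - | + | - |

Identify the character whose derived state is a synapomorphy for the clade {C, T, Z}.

C4

The outgroup has state '-' for every character, so '+' is the derived state throughout.
Only T and Z show the derived state '+' for C1, supporting them as a clade.
C2: derived state '+' in E, L, and X only — synapomorphy for {E, L, X}.
C3 groups C and E, which is incompatible with the clades supported by the remaining characters; treating it as convergent (homoplasy) costs fewer steps than any alternative tree.
C4: derived state '+' in C, T, and Z only — synapomorphy for {C, T, Z}.
C5 (derived state '+') is shared by E and L — a synapomorphy uniting that clade.
C6 (derived state '+') is unique to L (autapomorphy; uninformative for grouping).
Most parsimonious ingroup topology: (((Z,T),C),(X,(L,E))).
The clade {C, T, Z} is supported by C4: its derived state '+' occurs in exactly those taxa and in no other taxon (including the outgroup).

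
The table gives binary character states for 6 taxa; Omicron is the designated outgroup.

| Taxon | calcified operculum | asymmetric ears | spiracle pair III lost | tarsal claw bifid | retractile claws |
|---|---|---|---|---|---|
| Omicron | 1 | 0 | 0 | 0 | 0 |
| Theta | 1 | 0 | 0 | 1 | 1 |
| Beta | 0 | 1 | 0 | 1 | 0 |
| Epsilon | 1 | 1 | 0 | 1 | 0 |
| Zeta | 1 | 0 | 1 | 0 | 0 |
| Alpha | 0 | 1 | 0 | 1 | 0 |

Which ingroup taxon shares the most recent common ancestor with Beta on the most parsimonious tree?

Alpha

Character polarity is set by the outgroup: the derived state is whichever differs from the outgroup's state, so for calcified operculum the derived state is '0', and for the remaining characters it is '1'.
calcified operculum: derived state '0' in Alpha and Beta only — synapomorphy for {Alpha, Beta}.
asymmetric ears (derived state '1') is shared by Alpha, Beta, and Epsilon — a synapomorphy uniting that clade.
spiracle pair III lost: derived state '1' in Zeta only — an autapomorphy, so it tells us nothing about relationships among taxa.
Only Alpha, Beta, Epsilon, and Theta show the derived state '1' for tarsal claw bifid, supporting them as a clade.
retractile claws: derived state '1' in Theta only — an autapomorphy, so it tells us nothing about relationships among taxa.
Most parsimonious ingroup topology: ((Theta,((Beta,Alpha),Epsilon)),Zeta).
Beta and Alpha form a cherry on this tree, so they are sister taxa.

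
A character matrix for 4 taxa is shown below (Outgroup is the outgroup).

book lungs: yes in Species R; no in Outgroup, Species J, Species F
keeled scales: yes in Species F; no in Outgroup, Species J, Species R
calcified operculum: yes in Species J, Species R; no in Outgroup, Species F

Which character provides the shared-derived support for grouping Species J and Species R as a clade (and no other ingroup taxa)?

calcified operculum

The outgroup has state 'no' for every character, so 'yes' is the derived state throughout.
book lungs (derived state 'yes') is unique to Species R (autapomorphy; uninformative for grouping).
keeled scales: derived state 'yes' in Species F only — an autapomorphy, so it tells us nothing about relationships among taxa.
calcified operculum: derived state 'yes' in Species J and Species R only — synapomorphy for {Species J, Species R}.
Most parsimonious ingroup topology: ((Species J,Species R),Species F).
The clade {Species J, Species R} is supported by calcified operculum: its derived state 'yes' occurs in exactly those taxa and in no other taxon (including the outgroup).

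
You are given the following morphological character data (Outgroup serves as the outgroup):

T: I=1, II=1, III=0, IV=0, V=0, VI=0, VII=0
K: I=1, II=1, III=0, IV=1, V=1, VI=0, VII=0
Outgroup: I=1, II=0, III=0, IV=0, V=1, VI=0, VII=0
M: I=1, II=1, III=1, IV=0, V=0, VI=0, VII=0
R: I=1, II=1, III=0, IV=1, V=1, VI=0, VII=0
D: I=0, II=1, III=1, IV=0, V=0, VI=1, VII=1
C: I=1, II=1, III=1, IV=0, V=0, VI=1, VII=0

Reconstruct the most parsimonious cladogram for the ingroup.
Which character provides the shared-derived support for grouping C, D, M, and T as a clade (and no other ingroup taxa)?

V

Character polarity is set by the outgroup: the derived state is whichever differs from the outgroup's state, so for I, V the derived state is '0', and for the remaining characters it is '1'.
I: derived state '0' in D only — an autapomorphy, so it tells us nothing about relationships among taxa.
II (derived state '1') is shared by all ingroup taxa — unites the whole ingroup.
III: derived state '1' in C, D, and M only — synapomorphy for {C, D, M}.
IV: derived state '1' in K and R only — synapomorphy for {K, R}.
Only C, D, M, and T show the derived state '0' for V, supporting them as a clade.
VI: derived state '1' in C and D only — synapomorphy for {C, D}.
VII: derived state '1' in D only — an autapomorphy, so it tells us nothing about relationships among taxa.
Most parsimonious ingroup topology: ((((C,D),M),T),(K,R)).
The clade {C, D, M, T} is supported by V: its derived state '0' occurs in exactly those taxa and in no other taxon (including the outgroup).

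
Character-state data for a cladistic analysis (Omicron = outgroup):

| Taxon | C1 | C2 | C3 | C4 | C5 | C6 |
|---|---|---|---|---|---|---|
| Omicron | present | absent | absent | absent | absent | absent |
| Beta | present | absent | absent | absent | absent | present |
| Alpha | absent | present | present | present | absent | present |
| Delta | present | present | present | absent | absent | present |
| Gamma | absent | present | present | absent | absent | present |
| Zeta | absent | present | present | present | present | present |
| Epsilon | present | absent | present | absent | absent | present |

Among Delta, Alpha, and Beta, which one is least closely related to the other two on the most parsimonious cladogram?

Beta

Character polarity is set by the outgroup: the derived state is whichever differs from the outgroup's state, so for C1 the derived state is 'absent', and for the remaining characters it is 'present'.
C1: derived state 'absent' in Alpha, Gamma, and Zeta only — synapomorphy for {Alpha, Gamma, Zeta}.
Only Alpha, Delta, Gamma, and Zeta show the derived state 'present' for C2, supporting them as a clade.
C3: derived state 'present' in Alpha, Delta, Epsilon, Gamma, and Zeta only — synapomorphy for {Alpha, Delta, Epsilon, Gamma, Zeta}.
Only Alpha and Zeta show the derived state 'present' for C4, supporting them as a clade.
C5 (derived state 'present') is unique to Zeta (autapomorphy; uninformative for grouping).
C6 (derived state 'present') is shared by all ingroup taxa — unites the whole ingroup.
Most parsimonious ingroup topology: (Beta,((((Alpha,Zeta),Gamma),Delta),Epsilon)).
Alpha and Delta share a more recent common ancestor with each other than either does with Beta, so Beta is the least closely related of the three.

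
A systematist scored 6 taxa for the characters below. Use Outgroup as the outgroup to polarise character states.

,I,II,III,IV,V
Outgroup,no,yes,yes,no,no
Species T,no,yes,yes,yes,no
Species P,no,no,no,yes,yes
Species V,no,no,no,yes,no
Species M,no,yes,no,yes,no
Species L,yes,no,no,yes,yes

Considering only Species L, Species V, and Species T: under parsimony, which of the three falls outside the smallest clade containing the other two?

Character polarity is set by the outgroup: the derived state is whichever differs from the outgroup's state, so for II, III the derived state is 'no', and for the remaining characters it is 'yes'.
I (derived state 'yes') is unique to Species L (autapomorphy; uninformative for grouping).
Only Species L, Species P, and Species V show the derived state 'no' for II, supporting them as a clade.
III: derived state 'no' in Species L, Species M, Species P, and Species V only — synapomorphy for {Species L, Species M, Species P, Species V}.
All ingroup taxa share the derived state 'yes' for IV; it defines the ingroup but does not resolve relationships within it.
V: derived state 'yes' in Species L and Species P only — synapomorphy for {Species L, Species P}.
Most parsimonious ingroup topology: (Species T,(((Species P,Species L),Species V),Species M)).
Species L and Species V share a more recent common ancestor with each other than either does with Species T, so Species T is the least closely related of the three.

Species T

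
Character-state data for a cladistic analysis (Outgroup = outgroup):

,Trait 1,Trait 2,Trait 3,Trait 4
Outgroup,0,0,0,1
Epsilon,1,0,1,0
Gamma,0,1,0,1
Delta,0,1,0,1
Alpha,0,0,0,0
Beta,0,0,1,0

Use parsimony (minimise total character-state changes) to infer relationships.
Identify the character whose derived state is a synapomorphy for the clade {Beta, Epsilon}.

Character polarity is set by the outgroup: the derived state is whichever differs from the outgroup's state, so for Trait 4 the derived state is '0', and for the remaining characters it is '1'.
Trait 1 (derived state '1') is unique to Epsilon (autapomorphy; uninformative for grouping).
Only Delta and Gamma show the derived state '1' for Trait 2, supporting them as a clade.
Trait 3 (derived state '1') is shared by Beta and Epsilon — a synapomorphy uniting that clade.
Trait 4 (derived state '0') is shared by Alpha, Beta, and Epsilon — a synapomorphy uniting that clade.
Most parsimonious ingroup topology: (((Epsilon,Beta),Alpha),(Gamma,Delta)).
The clade {Beta, Epsilon} is supported by Trait 3: its derived state '1' occurs in exactly those taxa and in no other taxon (including the outgroup).

Trait 3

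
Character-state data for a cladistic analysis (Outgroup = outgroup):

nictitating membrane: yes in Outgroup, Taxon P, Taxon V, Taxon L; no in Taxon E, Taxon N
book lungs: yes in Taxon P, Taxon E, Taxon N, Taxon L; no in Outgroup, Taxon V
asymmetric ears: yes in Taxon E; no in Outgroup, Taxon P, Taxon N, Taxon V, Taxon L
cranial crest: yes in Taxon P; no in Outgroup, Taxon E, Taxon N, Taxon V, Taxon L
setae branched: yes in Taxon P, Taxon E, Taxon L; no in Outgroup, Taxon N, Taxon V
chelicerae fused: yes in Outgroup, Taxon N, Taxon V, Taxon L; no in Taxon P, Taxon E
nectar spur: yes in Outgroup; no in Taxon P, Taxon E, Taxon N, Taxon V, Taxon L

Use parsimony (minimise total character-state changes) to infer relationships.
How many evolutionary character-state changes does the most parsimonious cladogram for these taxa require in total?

Character polarity is set by the outgroup: the derived state is whichever differs from the outgroup's state, so for nictitating membrane, chelicerae fused, nectar spur the derived state is 'no', and for the remaining characters it is 'yes'.
nictitating membrane groups Taxon E and Taxon N, which is incompatible with the clades supported by the remaining characters; treating it as convergent (homoplasy) costs fewer steps than any alternative tree.
Only Taxon E, Taxon L, Taxon N, and Taxon P show the derived state 'yes' for book lungs, supporting them as a clade.
asymmetric ears: derived state 'yes' in Taxon E only — an autapomorphy, so it tells us nothing about relationships among taxa.
cranial crest (derived state 'yes') is unique to Taxon P (autapomorphy; uninformative for grouping).
setae branched (derived state 'yes') is shared by Taxon E, Taxon L, and Taxon P — a synapomorphy uniting that clade.
chelicerae fused: derived state 'no' in Taxon E and Taxon P only — synapomorphy for {Taxon E, Taxon P}.
nectar spur (derived state 'no') is shared by all ingroup taxa — unites the whole ingroup.
Most parsimonious ingroup topology: ((((Taxon P,Taxon E),Taxon L),Taxon N),Taxon V).
Changes per character on this tree: nictitating membrane: 2; book lungs: 1; asymmetric ears: 1; cranial crest: 1; setae branched: 1; chelicerae fused: 1; nectar spur: 1.
Total = 8.

8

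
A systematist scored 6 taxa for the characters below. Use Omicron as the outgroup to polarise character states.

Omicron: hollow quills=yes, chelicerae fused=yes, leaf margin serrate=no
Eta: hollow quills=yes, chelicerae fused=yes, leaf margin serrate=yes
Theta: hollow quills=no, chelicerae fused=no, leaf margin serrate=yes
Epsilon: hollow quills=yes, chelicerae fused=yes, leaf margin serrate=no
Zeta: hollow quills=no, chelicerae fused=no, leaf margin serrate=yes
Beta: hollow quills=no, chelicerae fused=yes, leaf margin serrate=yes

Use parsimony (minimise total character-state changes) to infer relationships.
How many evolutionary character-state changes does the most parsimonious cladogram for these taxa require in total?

3

Character polarity is set by the outgroup: the derived state is whichever differs from the outgroup's state, so for hollow quills, chelicerae fused the derived state is 'no', and for the remaining characters it is 'yes'.
Only Beta, Theta, and Zeta show the derived state 'no' for hollow quills, supporting them as a clade.
chelicerae fused: derived state 'no' in Theta and Zeta only — synapomorphy for {Theta, Zeta}.
Only Beta, Eta, Theta, and Zeta show the derived state 'yes' for leaf margin serrate, supporting them as a clade.
Most parsimonious ingroup topology: ((Eta,((Theta,Zeta),Beta)),Epsilon).
Changes per character on this tree: hollow quills: 1; chelicerae fused: 1; leaf margin serrate: 1.
Total = 3.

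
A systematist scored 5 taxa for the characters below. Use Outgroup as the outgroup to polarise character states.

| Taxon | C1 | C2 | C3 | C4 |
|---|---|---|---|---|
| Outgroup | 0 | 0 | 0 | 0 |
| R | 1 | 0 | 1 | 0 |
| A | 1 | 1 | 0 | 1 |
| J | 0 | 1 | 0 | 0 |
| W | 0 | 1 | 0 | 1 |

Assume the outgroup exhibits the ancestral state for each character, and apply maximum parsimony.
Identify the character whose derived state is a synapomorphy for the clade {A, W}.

C4

The outgroup has state '0' for every character, so '1' is the derived state throughout.
C1 groups A and R, which is incompatible with the clades supported by the remaining characters; treating it as convergent (homoplasy) costs fewer steps than any alternative tree.
C2 (derived state '1') is shared by A, J, and W — a synapomorphy uniting that clade.
C3 (derived state '1') is unique to R (autapomorphy; uninformative for grouping).
Only A and W show the derived state '1' for C4, supporting them as a clade.
Most parsimonious ingroup topology: (R,((A,W),J)).
The clade {A, W} is supported by C4: its derived state '1' occurs in exactly those taxa and in no other taxon (including the outgroup).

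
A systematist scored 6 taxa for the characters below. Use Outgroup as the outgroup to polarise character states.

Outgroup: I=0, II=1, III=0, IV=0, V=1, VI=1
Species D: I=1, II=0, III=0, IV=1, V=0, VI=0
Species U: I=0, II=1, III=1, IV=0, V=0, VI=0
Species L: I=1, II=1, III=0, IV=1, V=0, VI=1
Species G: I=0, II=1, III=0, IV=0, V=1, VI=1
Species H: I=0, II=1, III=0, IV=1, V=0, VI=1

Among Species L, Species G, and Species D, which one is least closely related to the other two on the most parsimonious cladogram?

Species G

Character polarity is set by the outgroup: the derived state is whichever differs from the outgroup's state, so for II, V, VI the derived state is '0', and for the remaining characters it is '1'.
I: derived state '1' in Species D and Species L only — synapomorphy for {Species D, Species L}.
II: derived state '0' in Species D only — an autapomorphy, so it tells us nothing about relationships among taxa.
III (derived state '1') is unique to Species U (autapomorphy; uninformative for grouping).
Only Species D, Species H, and Species L show the derived state '1' for IV, supporting them as a clade.
V: derived state '0' in Species D, Species H, Species L, and Species U only — synapomorphy for {Species D, Species H, Species L, Species U}.
VI (state '0') occurs in Species D and Species U but conflicts with the nesting implied by the other characters — most parsimoniously interpreted as homoplasy.
Most parsimonious ingroup topology: ((((Species D,Species L),Species H),Species U),Species G).
Species D and Species L share a more recent common ancestor with each other than either does with Species G, so Species G is the least closely related of the three.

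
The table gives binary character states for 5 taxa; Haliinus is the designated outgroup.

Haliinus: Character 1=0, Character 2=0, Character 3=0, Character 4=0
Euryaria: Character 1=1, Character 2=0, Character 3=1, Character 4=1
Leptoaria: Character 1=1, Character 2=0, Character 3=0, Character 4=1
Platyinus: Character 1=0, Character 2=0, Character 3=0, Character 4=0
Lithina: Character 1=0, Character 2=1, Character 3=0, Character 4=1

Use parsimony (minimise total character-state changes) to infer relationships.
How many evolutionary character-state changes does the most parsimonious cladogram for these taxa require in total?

The outgroup has state '0' for every character, so '1' is the derived state throughout.
Only Euryaria and Leptoaria show the derived state '1' for Character 1, supporting them as a clade.
Character 2: derived state '1' in Lithina only — an autapomorphy, so it tells us nothing about relationships among taxa.
Character 3: derived state '1' in Euryaria only — an autapomorphy, so it tells us nothing about relationships among taxa.
Character 4: derived state '1' in Euryaria, Leptoaria, and Lithina only — synapomorphy for {Euryaria, Leptoaria, Lithina}.
Most parsimonious ingroup topology: (((Euryaria,Leptoaria),Lithina),Platyinus).
Changes per character on this tree: Character 1: 1; Character 2: 1; Character 3: 1; Character 4: 1.
Total = 4.

4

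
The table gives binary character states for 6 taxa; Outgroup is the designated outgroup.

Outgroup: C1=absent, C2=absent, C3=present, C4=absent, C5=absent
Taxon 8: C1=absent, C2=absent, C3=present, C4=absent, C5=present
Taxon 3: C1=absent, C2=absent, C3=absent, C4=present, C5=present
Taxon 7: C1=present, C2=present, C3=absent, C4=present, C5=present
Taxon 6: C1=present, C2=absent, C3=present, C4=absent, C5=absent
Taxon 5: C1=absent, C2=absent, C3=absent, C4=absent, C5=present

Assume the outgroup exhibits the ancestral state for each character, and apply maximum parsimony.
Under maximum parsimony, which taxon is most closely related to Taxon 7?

Character polarity is set by the outgroup: the derived state is whichever differs from the outgroup's state, so for C3 the derived state is 'absent', and for the remaining characters it is 'present'.
C1 (state 'present') occurs in Taxon 6 and Taxon 7 but conflicts with the nesting implied by the other characters — most parsimoniously interpreted as homoplasy.
C2: derived state 'present' in Taxon 7 only — an autapomorphy, so it tells us nothing about relationships among taxa.
Only Taxon 3, Taxon 5, and Taxon 7 show the derived state 'absent' for C3, supporting them as a clade.
Only Taxon 3 and Taxon 7 show the derived state 'present' for C4, supporting them as a clade.
C5 (derived state 'present') is shared by Taxon 3, Taxon 5, Taxon 7, and Taxon 8 — a synapomorphy uniting that clade.
Most parsimonious ingroup topology: ((Taxon 8,((Taxon 3,Taxon 7),Taxon 5)),Taxon 6).
Taxon 7 and Taxon 3 form a cherry on this tree, so they are sister taxa.

Taxon 3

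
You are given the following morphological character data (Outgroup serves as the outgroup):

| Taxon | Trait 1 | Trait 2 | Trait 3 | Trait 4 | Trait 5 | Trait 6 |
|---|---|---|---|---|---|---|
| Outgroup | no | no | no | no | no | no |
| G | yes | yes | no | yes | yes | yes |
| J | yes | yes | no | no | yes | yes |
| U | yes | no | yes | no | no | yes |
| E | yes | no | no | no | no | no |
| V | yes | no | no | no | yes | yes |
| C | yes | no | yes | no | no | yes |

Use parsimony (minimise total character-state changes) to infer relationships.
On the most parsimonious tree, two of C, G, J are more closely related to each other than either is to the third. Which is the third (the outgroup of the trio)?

C

The outgroup has state 'no' for every character, so 'yes' is the derived state throughout.
Trait 1 (derived state 'yes') is shared by all ingroup taxa — unites the whole ingroup.
Trait 2: derived state 'yes' in G and J only — synapomorphy for {G, J}.
Only C and U show the derived state 'yes' for Trait 3, supporting them as a clade.
Trait 4: derived state 'yes' in G only — an autapomorphy, so it tells us nothing about relationships among taxa.
Trait 5 (derived state 'yes') is shared by G, J, and V — a synapomorphy uniting that clade.
Trait 6: derived state 'yes' in C, G, J, U, and V only — synapomorphy for {C, G, J, U, V}.
Most parsimonious ingroup topology: ((((G,J),V),(U,C)),E).
J and G share a more recent common ancestor with each other than either does with C, so C is the least closely related of the three.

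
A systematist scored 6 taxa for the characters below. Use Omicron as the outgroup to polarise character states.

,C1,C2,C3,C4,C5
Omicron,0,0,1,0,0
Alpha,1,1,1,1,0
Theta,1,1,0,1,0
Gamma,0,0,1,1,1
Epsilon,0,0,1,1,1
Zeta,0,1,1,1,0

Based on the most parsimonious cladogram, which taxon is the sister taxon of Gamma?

Epsilon

Character polarity is set by the outgroup: the derived state is whichever differs from the outgroup's state, so for C3 the derived state is '0', and for the remaining characters it is '1'.
Only Alpha and Theta show the derived state '1' for C1, supporting them as a clade.
C2 (derived state '1') is shared by Alpha, Theta, and Zeta — a synapomorphy uniting that clade.
C3 (derived state '0') is unique to Theta (autapomorphy; uninformative for grouping).
All ingroup taxa share the derived state '1' for C4; it defines the ingroup but does not resolve relationships within it.
C5: derived state '1' in Epsilon and Gamma only — synapomorphy for {Epsilon, Gamma}.
Most parsimonious ingroup topology: (((Alpha,Theta),Zeta),(Gamma,Epsilon)).
Gamma and Epsilon form a cherry on this tree, so they are sister taxa.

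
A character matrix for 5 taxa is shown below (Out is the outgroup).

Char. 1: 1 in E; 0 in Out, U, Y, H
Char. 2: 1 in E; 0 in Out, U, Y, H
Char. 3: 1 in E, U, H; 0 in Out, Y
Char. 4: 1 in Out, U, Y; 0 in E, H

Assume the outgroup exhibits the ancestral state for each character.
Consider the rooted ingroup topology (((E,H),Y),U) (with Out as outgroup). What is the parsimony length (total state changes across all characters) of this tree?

5

Map each character onto (((E,H),Y),U) (rooted by Out) and count the minimum state changes it requires (Fitch parsimony):
Char. 1: 1; Char. 2: 1; Char. 3: 2; Char. 4: 1.
Total tree length = 5.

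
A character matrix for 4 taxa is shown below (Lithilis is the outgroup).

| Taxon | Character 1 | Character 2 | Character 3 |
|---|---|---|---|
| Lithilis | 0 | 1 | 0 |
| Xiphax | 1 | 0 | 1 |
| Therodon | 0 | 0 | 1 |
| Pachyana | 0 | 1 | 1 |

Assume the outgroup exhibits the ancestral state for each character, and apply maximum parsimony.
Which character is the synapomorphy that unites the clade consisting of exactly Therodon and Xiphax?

Character 2

Character polarity is set by the outgroup: the derived state is whichever differs from the outgroup's state, so for Character 2 the derived state is '0', and for the remaining characters it is '1'.
Character 1: derived state '1' in Xiphax only — an autapomorphy, so it tells us nothing about relationships among taxa.
Only Therodon and Xiphax show the derived state '0' for Character 2, supporting them as a clade.
Character 3 (derived state '1') is shared by all ingroup taxa — unites the whole ingroup.
Most parsimonious ingroup topology: ((Xiphax,Therodon),Pachyana).
The clade {Therodon, Xiphax} is supported by Character 2: its derived state '0' occurs in exactly those taxa and in no other taxon (including the outgroup).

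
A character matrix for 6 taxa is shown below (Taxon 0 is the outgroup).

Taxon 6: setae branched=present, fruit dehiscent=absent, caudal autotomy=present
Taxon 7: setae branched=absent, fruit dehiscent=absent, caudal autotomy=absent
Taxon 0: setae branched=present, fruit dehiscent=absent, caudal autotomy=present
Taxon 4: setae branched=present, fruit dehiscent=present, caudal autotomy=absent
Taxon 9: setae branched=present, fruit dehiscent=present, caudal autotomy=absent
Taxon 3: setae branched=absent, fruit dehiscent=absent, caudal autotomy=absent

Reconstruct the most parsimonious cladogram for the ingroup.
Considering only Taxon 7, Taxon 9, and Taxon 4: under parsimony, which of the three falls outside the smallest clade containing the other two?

Character polarity is set by the outgroup: the derived state is whichever differs from the outgroup's state, so for setae branched, caudal autotomy the derived state is 'absent', and for the remaining characters it is 'present'.
setae branched: derived state 'absent' in Taxon 3 and Taxon 7 only — synapomorphy for {Taxon 3, Taxon 7}.
fruit dehiscent: derived state 'present' in Taxon 4 and Taxon 9 only — synapomorphy for {Taxon 4, Taxon 9}.
Only Taxon 3, Taxon 4, Taxon 7, and Taxon 9 show the derived state 'absent' for caudal autotomy, supporting them as a clade.
Most parsimonious ingroup topology: (((Taxon 3,Taxon 7),(Taxon 4,Taxon 9)),Taxon 6).
Taxon 4 and Taxon 9 share a more recent common ancestor with each other than either does with Taxon 7, so Taxon 7 is the least closely related of the three.

Taxon 7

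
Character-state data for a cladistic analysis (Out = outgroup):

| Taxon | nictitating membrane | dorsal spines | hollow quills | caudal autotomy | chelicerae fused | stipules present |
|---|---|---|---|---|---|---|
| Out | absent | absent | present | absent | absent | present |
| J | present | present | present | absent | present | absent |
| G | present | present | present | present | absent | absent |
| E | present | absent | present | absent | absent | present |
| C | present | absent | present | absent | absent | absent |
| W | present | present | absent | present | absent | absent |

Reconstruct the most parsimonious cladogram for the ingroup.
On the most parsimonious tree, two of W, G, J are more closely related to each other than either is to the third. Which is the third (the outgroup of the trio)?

J

Character polarity is set by the outgroup: the derived state is whichever differs from the outgroup's state, so for hollow quills, stipules present the derived state is 'absent', and for the remaining characters it is 'present'.
nictitating membrane (derived state 'present') is shared by all ingroup taxa — unites the whole ingroup.
dorsal spines (derived state 'present') is shared by G, J, and W — a synapomorphy uniting that clade.
hollow quills: derived state 'absent' in W only — an autapomorphy, so it tells us nothing about relationships among taxa.
Only G and W show the derived state 'present' for caudal autotomy, supporting them as a clade.
chelicerae fused: derived state 'present' in J only — an autapomorphy, so it tells us nothing about relationships among taxa.
stipules present (derived state 'absent') is shared by C, G, J, and W — a synapomorphy uniting that clade.
Most parsimonious ingroup topology: (((J,(G,W)),C),E).
G and W share a more recent common ancestor with each other than either does with J, so J is the least closely related of the three.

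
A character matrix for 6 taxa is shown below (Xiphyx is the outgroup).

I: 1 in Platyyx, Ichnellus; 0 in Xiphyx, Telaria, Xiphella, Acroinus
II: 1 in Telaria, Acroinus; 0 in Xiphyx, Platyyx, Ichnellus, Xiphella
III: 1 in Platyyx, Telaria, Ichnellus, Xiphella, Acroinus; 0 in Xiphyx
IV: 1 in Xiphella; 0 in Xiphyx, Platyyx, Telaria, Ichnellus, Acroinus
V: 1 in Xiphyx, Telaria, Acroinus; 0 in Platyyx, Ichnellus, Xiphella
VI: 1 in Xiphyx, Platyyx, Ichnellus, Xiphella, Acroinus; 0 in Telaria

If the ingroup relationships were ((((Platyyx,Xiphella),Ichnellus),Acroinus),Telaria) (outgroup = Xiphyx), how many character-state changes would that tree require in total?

8

Map each character onto ((((Platyyx,Xiphella),Ichnellus),Acroinus),Telaria) (rooted by Xiphyx) and count the minimum state changes it requires (Fitch parsimony):
I: 2; II: 2; III: 1; IV: 1; V: 1; VI: 1.
Total tree length = 8.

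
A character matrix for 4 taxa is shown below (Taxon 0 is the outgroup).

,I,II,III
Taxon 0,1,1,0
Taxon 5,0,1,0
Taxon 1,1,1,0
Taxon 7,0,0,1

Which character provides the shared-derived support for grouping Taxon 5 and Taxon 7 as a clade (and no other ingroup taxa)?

I

Character polarity is set by the outgroup: the derived state is whichever differs from the outgroup's state, so for I, II the derived state is '0', and for the remaining characters it is '1'.
I: derived state '0' in Taxon 5 and Taxon 7 only — synapomorphy for {Taxon 5, Taxon 7}.
II: derived state '0' in Taxon 7 only — an autapomorphy, so it tells us nothing about relationships among taxa.
III: derived state '1' in Taxon 7 only — an autapomorphy, so it tells us nothing about relationships among taxa.
Most parsimonious ingroup topology: ((Taxon 5,Taxon 7),Taxon 1).
The clade {Taxon 5, Taxon 7} is supported by I: its derived state '0' occurs in exactly those taxa and in no other taxon (including the outgroup).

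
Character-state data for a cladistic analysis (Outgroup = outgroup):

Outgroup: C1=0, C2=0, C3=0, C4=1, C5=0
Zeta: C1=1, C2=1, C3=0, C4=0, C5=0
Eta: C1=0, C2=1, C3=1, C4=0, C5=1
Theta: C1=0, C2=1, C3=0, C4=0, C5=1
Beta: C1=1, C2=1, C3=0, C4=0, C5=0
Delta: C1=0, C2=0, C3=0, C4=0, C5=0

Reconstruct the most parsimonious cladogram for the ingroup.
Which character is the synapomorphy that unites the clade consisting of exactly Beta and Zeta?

Character polarity is set by the outgroup: the derived state is whichever differs from the outgroup's state, so for C4 the derived state is '0', and for the remaining characters it is '1'.
C1 (derived state '1') is shared by Beta and Zeta — a synapomorphy uniting that clade.
C2: derived state '1' in Beta, Eta, Theta, and Zeta only — synapomorphy for {Beta, Eta, Theta, Zeta}.
C3: derived state '1' in Eta only — an autapomorphy, so it tells us nothing about relationships among taxa.
C4 (derived state '0') is shared by all ingroup taxa — unites the whole ingroup.
C5 (derived state '1') is shared by Eta and Theta — a synapomorphy uniting that clade.
Most parsimonious ingroup topology: (((Zeta,Beta),(Eta,Theta)),Delta).
The clade {Beta, Zeta} is supported by C1: its derived state '1' occurs in exactly those taxa and in no other taxon (including the outgroup).

C1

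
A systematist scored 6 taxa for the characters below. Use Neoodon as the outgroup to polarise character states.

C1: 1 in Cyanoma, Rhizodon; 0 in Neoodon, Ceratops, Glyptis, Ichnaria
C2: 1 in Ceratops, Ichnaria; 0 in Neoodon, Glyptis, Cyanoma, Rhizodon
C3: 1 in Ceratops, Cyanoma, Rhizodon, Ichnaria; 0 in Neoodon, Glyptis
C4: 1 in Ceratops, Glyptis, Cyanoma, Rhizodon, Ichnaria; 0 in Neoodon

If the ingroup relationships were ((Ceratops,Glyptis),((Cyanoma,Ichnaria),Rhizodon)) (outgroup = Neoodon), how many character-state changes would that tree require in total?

7

Map each character onto ((Ceratops,Glyptis),((Cyanoma,Ichnaria),Rhizodon)) (rooted by Neoodon) and count the minimum state changes it requires (Fitch parsimony):
C1: 2; C2: 2; C3: 2; C4: 1.
Total tree length = 7.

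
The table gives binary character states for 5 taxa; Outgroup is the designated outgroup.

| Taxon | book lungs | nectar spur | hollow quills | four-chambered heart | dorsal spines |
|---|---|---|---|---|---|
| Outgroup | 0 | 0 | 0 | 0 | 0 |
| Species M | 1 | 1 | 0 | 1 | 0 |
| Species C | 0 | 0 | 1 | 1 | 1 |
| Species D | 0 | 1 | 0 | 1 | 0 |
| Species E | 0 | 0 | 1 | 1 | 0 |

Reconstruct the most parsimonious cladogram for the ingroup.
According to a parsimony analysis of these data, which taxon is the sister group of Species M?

The outgroup has state '0' for every character, so '1' is the derived state throughout.
book lungs (derived state '1') is unique to Species M (autapomorphy; uninformative for grouping).
nectar spur (derived state '1') is shared by Species D and Species M — a synapomorphy uniting that clade.
hollow quills: derived state '1' in Species C and Species E only — synapomorphy for {Species C, Species E}.
All ingroup taxa share the derived state '1' for four-chambered heart; it defines the ingroup but does not resolve relationships within it.
dorsal spines: derived state '1' in Species C only — an autapomorphy, so it tells us nothing about relationships among taxa.
Most parsimonious ingroup topology: ((Species M,Species D),(Species C,Species E)).
Species M and Species D form a cherry on this tree, so they are sister taxa.

Species D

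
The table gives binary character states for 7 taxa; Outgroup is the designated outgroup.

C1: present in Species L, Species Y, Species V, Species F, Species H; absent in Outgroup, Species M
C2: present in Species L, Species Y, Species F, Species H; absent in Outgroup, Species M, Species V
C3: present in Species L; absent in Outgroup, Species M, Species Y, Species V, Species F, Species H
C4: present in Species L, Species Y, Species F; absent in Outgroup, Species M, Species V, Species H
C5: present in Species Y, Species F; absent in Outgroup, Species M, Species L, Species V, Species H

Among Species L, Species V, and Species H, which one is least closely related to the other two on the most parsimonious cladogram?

The outgroup has state 'absent' for every character, so 'present' is the derived state throughout.
Only Species F, Species H, Species L, Species V, and Species Y show the derived state 'present' for C1, supporting them as a clade.
C2: derived state 'present' in Species F, Species H, Species L, and Species Y only — synapomorphy for {Species F, Species H, Species L, Species Y}.
C3 (derived state 'present') is unique to Species L (autapomorphy; uninformative for grouping).
Only Species F, Species L, and Species Y show the derived state 'present' for C4, supporting them as a clade.
Only Species F and Species Y show the derived state 'present' for C5, supporting them as a clade.
Most parsimonious ingroup topology: (Species M,(((Species L,(Species Y,Species F)),Species H),Species V)).
Species L and Species H share a more recent common ancestor with each other than either does with Species V, so Species V is the least closely related of the three.

Species V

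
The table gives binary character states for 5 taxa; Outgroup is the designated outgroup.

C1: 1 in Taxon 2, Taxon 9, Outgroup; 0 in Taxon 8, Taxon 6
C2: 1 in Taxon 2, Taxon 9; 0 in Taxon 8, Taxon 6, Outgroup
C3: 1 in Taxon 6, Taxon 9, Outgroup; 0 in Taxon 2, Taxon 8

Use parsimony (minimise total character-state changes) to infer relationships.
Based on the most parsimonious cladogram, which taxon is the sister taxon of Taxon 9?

Character polarity is set by the outgroup: the derived state is whichever differs from the outgroup's state, so for C1, C3 the derived state is '0', and for the remaining characters it is '1'.
C1 (derived state '0') is shared by Taxon 6 and Taxon 8 — a synapomorphy uniting that clade.
C2: derived state '1' in Taxon 2 and Taxon 9 only — synapomorphy for {Taxon 2, Taxon 9}.
C3 groups Taxon 2 and Taxon 8, which is incompatible with the clades supported by the remaining characters; treating it as convergent (homoplasy) costs fewer steps than any alternative tree.
Most parsimonious ingroup topology: ((Taxon 8,Taxon 6),(Taxon 9,Taxon 2)).
Taxon 9 and Taxon 2 form a cherry on this tree, so they are sister taxa.

Taxon 2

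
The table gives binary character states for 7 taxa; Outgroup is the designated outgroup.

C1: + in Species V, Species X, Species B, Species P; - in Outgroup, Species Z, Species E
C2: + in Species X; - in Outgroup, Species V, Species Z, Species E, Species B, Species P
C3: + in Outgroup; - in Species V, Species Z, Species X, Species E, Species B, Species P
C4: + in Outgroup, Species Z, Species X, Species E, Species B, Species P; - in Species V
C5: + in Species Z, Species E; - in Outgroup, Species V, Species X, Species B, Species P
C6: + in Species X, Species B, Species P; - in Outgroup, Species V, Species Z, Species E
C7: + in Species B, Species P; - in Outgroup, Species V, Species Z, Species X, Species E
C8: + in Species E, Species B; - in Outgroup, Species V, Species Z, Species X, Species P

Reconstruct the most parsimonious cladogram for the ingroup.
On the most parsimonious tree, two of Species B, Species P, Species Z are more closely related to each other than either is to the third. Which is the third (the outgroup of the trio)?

Character polarity is set by the outgroup: the derived state is whichever differs from the outgroup's state, so for C3, C4 the derived state is '-', and for the remaining characters it is '+'.
Only Species B, Species P, Species V, and Species X show the derived state '+' for C1, supporting them as a clade.
C2: derived state '+' in Species X only — an autapomorphy, so it tells us nothing about relationships among taxa.
All ingroup taxa share the derived state '-' for C3; it defines the ingroup but does not resolve relationships within it.
C4: derived state '-' in Species V only — an autapomorphy, so it tells us nothing about relationships among taxa.
C5: derived state '+' in Species E and Species Z only — synapomorphy for {Species E, Species Z}.
Only Species B, Species P, and Species X show the derived state '+' for C6, supporting them as a clade.
Only Species B and Species P show the derived state '+' for C7, supporting them as a clade.
C8 (state '+') occurs in Species B and Species E but conflicts with the nesting implied by the other characters — most parsimoniously interpreted as homoplasy.
Most parsimonious ingroup topology: ((Species V,(Species X,(Species B,Species P))),(Species Z,Species E)).
Species B and Species P share a more recent common ancestor with each other than either does with Species Z, so Species Z is the least closely related of the three.

Species Z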